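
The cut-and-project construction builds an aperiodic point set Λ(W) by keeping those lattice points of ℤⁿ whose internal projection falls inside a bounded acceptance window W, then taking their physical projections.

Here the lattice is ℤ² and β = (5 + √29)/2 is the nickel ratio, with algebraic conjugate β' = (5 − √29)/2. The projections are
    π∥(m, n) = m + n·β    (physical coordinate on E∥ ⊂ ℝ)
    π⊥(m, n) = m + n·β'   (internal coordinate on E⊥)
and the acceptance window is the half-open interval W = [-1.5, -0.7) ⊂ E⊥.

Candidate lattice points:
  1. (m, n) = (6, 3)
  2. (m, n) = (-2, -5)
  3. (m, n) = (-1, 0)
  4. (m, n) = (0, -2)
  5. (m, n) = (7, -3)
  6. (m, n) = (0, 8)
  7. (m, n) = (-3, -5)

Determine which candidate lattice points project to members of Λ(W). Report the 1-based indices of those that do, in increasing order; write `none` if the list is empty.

Compute β' = (5−√29)/2 = -0.1926, so π⊥(m,n) = m -0.1926·n.
#1 (6,3): internal coord 6 + (3)·β' = +5.4223; +5.4223 ∉ [-1.5, -0.7) → out
#2 (-2,-5): internal coord -2 + (-5)·β' = -1.0371; -1.0371 ∈ [-1.5, -0.7) → IN Λ
#3 (-1,0): internal coord -1 + (0)·β' = -1.0000; -1.0000 ∈ [-1.5, -0.7) → IN Λ
#4 (0,-2): internal coord 0 + (-2)·β' = +0.3852; +0.3852 ∉ [-1.5, -0.7) → out
#5 (7,-3): internal coord 7 + (-3)·β' = +7.5777; +7.5777 ∉ [-1.5, -0.7) → out
#6 (0,8): internal coord 0 + (8)·β' = -1.5407; -1.5407 ∉ [-1.5, -0.7) → out
#7 (-3,-5): internal coord -3 + (-5)·β' = -2.0371; -2.0371 ∉ [-1.5, -0.7) → out

2, 3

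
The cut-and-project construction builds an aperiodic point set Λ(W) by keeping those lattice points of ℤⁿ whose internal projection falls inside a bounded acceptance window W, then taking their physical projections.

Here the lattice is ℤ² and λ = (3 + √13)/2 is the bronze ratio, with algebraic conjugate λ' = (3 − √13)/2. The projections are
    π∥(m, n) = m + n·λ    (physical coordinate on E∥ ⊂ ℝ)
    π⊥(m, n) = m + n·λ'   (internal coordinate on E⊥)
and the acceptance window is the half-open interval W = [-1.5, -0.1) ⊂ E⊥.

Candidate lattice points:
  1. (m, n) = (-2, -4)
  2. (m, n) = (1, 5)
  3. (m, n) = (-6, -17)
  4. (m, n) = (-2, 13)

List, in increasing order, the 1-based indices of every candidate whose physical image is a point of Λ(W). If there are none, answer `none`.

Compute λ' = (3−√13)/2 = -0.3028, so π⊥(m,n) = m -0.3028·n.
[1] lift (-2,-4): star map gives -0.7889; window check -1.5 ≤ -0.7889 < -0.1 is true → IN Λ
[2] lift (1,5): star map gives -0.5139; window check -1.5 ≤ -0.5139 < -0.1 is true → IN Λ
[3] lift (-6,-17): star map gives -0.8528; window check -1.5 ≤ -0.8528 < -0.1 is true → IN Λ
[4] lift (-2,13): star map gives -5.9361; window check -1.5 ≤ -5.9361 < -0.1 is false → out

1, 2, 3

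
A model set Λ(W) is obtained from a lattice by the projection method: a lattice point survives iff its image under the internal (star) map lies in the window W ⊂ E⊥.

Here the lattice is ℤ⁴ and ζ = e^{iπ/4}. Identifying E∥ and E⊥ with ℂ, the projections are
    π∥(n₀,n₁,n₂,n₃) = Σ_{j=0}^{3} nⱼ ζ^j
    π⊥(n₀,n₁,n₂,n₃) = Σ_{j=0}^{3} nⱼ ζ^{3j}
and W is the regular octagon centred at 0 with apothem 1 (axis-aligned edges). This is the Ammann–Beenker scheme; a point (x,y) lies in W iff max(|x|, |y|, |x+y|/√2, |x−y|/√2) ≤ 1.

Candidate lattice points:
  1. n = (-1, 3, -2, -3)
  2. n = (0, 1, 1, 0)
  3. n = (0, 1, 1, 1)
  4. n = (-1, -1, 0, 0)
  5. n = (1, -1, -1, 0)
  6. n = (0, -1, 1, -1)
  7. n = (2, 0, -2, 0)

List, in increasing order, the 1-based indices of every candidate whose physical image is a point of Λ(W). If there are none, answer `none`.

With ζ = e^{iπ/4} the internal vectors are ζ^0,ζ^3,ζ^6,ζ^9.
#1 (-1, 3, -2, -3): internal (-5.2426, 2.0000); octagon support 5.2426 vs apothem 1 → ∉ W
#2 (0, 1, 1, 0): internal (-0.7071, -0.2929); octagon support 0.7071 vs apothem 1 → ∈ W
#3 (0, 1, 1, 1): internal (0.0000, 0.4142); octagon support 0.4142 vs apothem 1 → ∈ W
#4 (-1, -1, 0, 0): internal (-0.2929, -0.7071); octagon support 0.7071 vs apothem 1 → ∈ W
#5 (1, -1, -1, 0): internal (1.7071, 0.2929); octagon support 1.7071 vs apothem 1 → ∉ W
#6 (0, -1, 1, -1): internal (0.0000, -2.4142); octagon support 2.4142 vs apothem 1 → ∉ W
#7 (2, 0, -2, 0): internal (2.0000, 2.0000); octagon support 2.8284 vs apothem 1 → ∉ W

2, 3, 4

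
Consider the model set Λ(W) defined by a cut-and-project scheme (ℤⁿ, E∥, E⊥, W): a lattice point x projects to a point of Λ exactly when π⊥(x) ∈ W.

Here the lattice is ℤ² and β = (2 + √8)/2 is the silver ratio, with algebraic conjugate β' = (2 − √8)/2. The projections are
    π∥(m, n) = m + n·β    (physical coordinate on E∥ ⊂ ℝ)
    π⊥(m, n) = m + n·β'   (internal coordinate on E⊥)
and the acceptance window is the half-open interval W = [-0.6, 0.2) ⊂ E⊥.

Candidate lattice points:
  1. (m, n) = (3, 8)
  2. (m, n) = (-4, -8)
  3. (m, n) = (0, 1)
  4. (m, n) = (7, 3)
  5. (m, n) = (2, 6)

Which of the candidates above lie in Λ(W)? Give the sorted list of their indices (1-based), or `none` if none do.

Numerically β ≈ 2.4142 and β' = −1/β ≈ -0.4142.
#1 (3,8): internal coord 3 + (8)·β' = -0.3137; -0.3137 ∈ [-0.6, 0.2) → IN Λ
#2 (-4,-8): internal coord -4 + (-8)·β' = -0.6863; -0.6863 ∉ [-0.6, 0.2) → out
#3 (0,1): internal coord 0 + (1)·β' = -0.4142; -0.4142 ∈ [-0.6, 0.2) → IN Λ
#4 (7,3): internal coord 7 + (3)·β' = +5.7574; +5.7574 ∉ [-0.6, 0.2) → out
#5 (2,6): internal coord 2 + (6)·β' = -0.4853; -0.4853 ∈ [-0.6, 0.2) → IN Λ

1, 3, 5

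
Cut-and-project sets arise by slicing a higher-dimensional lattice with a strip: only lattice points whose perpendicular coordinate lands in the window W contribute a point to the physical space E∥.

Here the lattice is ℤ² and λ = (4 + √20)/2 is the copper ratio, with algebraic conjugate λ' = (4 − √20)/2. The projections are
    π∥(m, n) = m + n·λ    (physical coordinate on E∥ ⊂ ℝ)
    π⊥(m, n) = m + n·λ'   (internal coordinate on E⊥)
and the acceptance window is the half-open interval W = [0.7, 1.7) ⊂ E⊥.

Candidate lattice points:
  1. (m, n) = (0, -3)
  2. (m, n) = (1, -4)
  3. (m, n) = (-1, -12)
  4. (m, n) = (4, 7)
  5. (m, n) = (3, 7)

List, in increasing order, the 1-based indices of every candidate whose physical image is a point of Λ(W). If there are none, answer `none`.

λ' = (4−√20)/2 ≈ -0.236068.
[1] lift (0,-3): star map gives 0.708204; window check 0.7 ≤ 0.708204 < 1.7 is true → IN Λ
[2] lift (1,-4): star map gives 1.944272; window check 0.7 ≤ 1.944272 < 1.7 is false → out
[3] lift (-1,-12): star map gives 1.832816; window check 0.7 ≤ 1.832816 < 1.7 is false → out
[4] lift (4,7): star map gives 2.347524; window check 0.7 ≤ 2.347524 < 1.7 is false → out
[5] lift (3,7): star map gives 1.347524; window check 0.7 ≤ 1.347524 < 1.7 is true → IN Λ

1, 5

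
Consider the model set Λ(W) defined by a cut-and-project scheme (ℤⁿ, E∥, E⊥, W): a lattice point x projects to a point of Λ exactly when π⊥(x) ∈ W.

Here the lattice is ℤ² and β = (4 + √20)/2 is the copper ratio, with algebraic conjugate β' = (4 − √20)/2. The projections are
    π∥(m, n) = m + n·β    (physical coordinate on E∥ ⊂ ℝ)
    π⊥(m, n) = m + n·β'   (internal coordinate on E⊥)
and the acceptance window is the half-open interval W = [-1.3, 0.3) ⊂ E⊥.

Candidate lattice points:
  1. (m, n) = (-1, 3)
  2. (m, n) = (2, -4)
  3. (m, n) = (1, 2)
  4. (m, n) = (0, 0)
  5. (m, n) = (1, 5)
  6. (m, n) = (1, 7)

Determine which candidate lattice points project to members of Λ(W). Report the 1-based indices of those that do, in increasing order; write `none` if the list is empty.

4, 5, 6

Numerically β ≈ 4.236068 and β' = −1/β ≈ -0.236068.
[1] lift (-1,3): star map gives -1.708204; window check -1.3 ≤ -1.708204 < 0.3 is false → out
[2] lift (2,-4): star map gives 2.944272; window check -1.3 ≤ 2.944272 < 0.3 is false → out
[3] lift (1,2): star map gives 0.527864; window check -1.3 ≤ 0.527864 < 0.3 is false → out
[4] lift (0,0): star map gives 0.000000; window check -1.3 ≤ 0.000000 < 0.3 is true → IN Λ
[5] lift (1,5): star map gives -0.180340; window check -1.3 ≤ -0.180340 < 0.3 is true → IN Λ
[6] lift (1,7): star map gives -0.652476; window check -1.3 ≤ -0.652476 < 0.3 is true → IN Λ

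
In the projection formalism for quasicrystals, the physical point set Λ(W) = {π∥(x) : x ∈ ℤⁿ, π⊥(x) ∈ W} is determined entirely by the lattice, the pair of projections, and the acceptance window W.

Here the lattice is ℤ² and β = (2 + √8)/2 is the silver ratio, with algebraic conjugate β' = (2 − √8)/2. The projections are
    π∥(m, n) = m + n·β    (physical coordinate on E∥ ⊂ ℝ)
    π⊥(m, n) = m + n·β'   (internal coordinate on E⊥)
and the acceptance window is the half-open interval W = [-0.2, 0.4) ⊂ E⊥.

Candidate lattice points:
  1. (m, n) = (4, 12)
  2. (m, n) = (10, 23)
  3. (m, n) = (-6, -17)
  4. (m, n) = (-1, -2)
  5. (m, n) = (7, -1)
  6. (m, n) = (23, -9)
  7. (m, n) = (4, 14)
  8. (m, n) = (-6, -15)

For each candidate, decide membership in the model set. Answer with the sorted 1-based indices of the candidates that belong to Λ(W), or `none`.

β' = (2−√8)/2 ≈ -0.414214.
candidate 1: (m,n)=(4,12) → π∥ = 4+12·β ≈ 32.970563, π⊥ = 4+12·β' ≈ -0.970563 ∉ [-0.2, 0.4) ⇒ out
candidate 2: (m,n)=(10,23) → π∥ = 10+23·β ≈ 65.526912, π⊥ = 10+23·β' ≈ 0.473088 ∉ [-0.2, 0.4) ⇒ out
candidate 3: (m,n)=(-6,-17) → π∥ = -6-17·β ≈ -47.041631, π⊥ = -6-17·β' ≈ 1.041631 ∉ [-0.2, 0.4) ⇒ out
candidate 4: (m,n)=(-1,-2) → π∥ = -1-2·β ≈ -5.828427, π⊥ = -1-2·β' ≈ -0.171573 ∈ [-0.2, 0.4) ⇒ IN Λ
candidate 5: (m,n)=(7,-1) → π∥ = 7-1·β ≈ 4.585786, π⊥ = 7-1·β' ≈ 7.414214 ∉ [-0.2, 0.4) ⇒ out
candidate 6: (m,n)=(23,-9) → π∥ = 23-9·β ≈ 1.272078, π⊥ = 23-9·β' ≈ 26.727922 ∉ [-0.2, 0.4) ⇒ out
candidate 7: (m,n)=(4,14) → π∥ = 4+14·β ≈ 37.798990, π⊥ = 4+14·β' ≈ -1.798990 ∉ [-0.2, 0.4) ⇒ out
candidate 8: (m,n)=(-6,-15) → π∥ = -6-15·β ≈ -42.213203, π⊥ = -6-15·β' ≈ 0.213203 ∈ [-0.2, 0.4) ⇒ IN Λ

4, 8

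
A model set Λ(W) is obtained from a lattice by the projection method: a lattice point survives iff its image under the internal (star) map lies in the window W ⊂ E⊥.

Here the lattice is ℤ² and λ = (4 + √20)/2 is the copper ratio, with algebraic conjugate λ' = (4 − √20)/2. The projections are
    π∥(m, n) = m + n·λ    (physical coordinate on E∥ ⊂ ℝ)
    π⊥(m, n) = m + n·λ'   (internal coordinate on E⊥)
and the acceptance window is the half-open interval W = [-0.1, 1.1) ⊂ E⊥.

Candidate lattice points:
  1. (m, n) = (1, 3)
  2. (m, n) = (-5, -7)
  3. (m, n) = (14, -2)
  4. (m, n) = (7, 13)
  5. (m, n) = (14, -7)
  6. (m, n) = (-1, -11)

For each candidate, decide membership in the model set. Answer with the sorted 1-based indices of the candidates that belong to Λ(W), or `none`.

1

Compute λ' = (4−√20)/2 = -0.2361, so π⊥(m,n) = m -0.2361·n.
[1] lift (1,3): star map gives 0.2918; window check -0.1 ≤ 0.2918 < 1.1 is true → IN Λ
[2] lift (-5,-7): star map gives -3.3475; window check -0.1 ≤ -3.3475 < 1.1 is false → out
[3] lift (14,-2): star map gives 14.4721; window check -0.1 ≤ 14.4721 < 1.1 is false → out
[4] lift (7,13): star map gives 3.9311; window check -0.1 ≤ 3.9311 < 1.1 is false → out
[5] lift (14,-7): star map gives 15.6525; window check -0.1 ≤ 15.6525 < 1.1 is false → out
[6] lift (-1,-11): star map gives 1.5967; window check -0.1 ≤ 1.5967 < 1.1 is false → out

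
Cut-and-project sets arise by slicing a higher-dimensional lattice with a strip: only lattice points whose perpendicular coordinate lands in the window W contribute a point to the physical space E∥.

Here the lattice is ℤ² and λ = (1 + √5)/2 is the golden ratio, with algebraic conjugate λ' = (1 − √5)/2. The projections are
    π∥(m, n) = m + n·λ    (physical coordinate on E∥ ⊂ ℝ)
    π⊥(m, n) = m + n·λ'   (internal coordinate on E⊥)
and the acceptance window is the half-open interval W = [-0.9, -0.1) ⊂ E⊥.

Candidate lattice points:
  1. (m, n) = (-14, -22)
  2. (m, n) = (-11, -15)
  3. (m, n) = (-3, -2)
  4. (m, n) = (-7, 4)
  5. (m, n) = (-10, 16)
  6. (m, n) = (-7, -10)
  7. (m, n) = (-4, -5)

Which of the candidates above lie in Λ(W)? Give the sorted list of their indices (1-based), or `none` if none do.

1, 6

Compute λ' = (1−√5)/2 = -0.618034, so π⊥(m,n) = m -0.618034·n.
#1 (-14,-22): internal coord -14 + (-22)·λ' = -0.403252; -0.403252 ∈ [-0.9, -0.1) → IN Λ
#2 (-11,-15): internal coord -11 + (-15)·λ' = -1.729490; -1.729490 ∉ [-0.9, -0.1) → out
#3 (-3,-2): internal coord -3 + (-2)·λ' = -1.763932; -1.763932 ∉ [-0.9, -0.1) → out
#4 (-7,4): internal coord -7 + (4)·λ' = -9.472136; -9.472136 ∉ [-0.9, -0.1) → out
#5 (-10,16): internal coord -10 + (16)·λ' = -19.888544; -19.888544 ∉ [-0.9, -0.1) → out
#6 (-7,-10): internal coord -7 + (-10)·λ' = -0.819660; -0.819660 ∈ [-0.9, -0.1) → IN Λ
#7 (-4,-5): internal coord -4 + (-5)·λ' = -0.909830; -0.909830 ∉ [-0.9, -0.1) → out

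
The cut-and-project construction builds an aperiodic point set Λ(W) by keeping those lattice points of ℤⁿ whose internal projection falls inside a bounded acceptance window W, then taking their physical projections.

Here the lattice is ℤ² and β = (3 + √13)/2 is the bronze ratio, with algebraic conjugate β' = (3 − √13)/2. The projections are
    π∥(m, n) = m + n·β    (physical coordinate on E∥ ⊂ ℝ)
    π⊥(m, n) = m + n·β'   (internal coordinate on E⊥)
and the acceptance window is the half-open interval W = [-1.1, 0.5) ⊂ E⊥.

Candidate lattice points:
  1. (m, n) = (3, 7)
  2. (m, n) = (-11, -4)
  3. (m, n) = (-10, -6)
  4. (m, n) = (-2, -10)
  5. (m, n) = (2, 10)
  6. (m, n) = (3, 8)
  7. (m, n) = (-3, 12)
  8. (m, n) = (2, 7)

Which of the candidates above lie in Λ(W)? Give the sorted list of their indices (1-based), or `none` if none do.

5, 8

Numerically β ≈ 3.3028 and β' = −1/β ≈ -0.3028.
candidate 1: (m,n)=(3,7) → π∥ = 3+7·β ≈ 26.1194, π⊥ = 3+7·β' ≈ 0.8806 ∉ [-1.1, 0.5) ⇒ out
candidate 2: (m,n)=(-11,-4) → π∥ = -11-4·β ≈ -24.2111, π⊥ = -11-4·β' ≈ -9.7889 ∉ [-1.1, 0.5) ⇒ out
candidate 3: (m,n)=(-10,-6) → π∥ = -10-6·β ≈ -29.8167, π⊥ = -10-6·β' ≈ -8.1833 ∉ [-1.1, 0.5) ⇒ out
candidate 4: (m,n)=(-2,-10) → π∥ = -2-10·β ≈ -35.0278, π⊥ = -2-10·β' ≈ 1.0278 ∉ [-1.1, 0.5) ⇒ out
candidate 5: (m,n)=(2,10) → π∥ = 2+10·β ≈ 35.0278, π⊥ = 2+10·β' ≈ -1.0278 ∈ [-1.1, 0.5) ⇒ IN Λ
candidate 6: (m,n)=(3,8) → π∥ = 3+8·β ≈ 29.4222, π⊥ = 3+8·β' ≈ 0.5778 ∉ [-1.1, 0.5) ⇒ out
candidate 7: (m,n)=(-3,12) → π∥ = -3+12·β ≈ 36.6333, π⊥ = -3+12·β' ≈ -6.6333 ∉ [-1.1, 0.5) ⇒ out
candidate 8: (m,n)=(2,7) → π∥ = 2+7·β ≈ 25.1194, π⊥ = 2+7·β' ≈ -0.1194 ∈ [-1.1, 0.5) ⇒ IN Λ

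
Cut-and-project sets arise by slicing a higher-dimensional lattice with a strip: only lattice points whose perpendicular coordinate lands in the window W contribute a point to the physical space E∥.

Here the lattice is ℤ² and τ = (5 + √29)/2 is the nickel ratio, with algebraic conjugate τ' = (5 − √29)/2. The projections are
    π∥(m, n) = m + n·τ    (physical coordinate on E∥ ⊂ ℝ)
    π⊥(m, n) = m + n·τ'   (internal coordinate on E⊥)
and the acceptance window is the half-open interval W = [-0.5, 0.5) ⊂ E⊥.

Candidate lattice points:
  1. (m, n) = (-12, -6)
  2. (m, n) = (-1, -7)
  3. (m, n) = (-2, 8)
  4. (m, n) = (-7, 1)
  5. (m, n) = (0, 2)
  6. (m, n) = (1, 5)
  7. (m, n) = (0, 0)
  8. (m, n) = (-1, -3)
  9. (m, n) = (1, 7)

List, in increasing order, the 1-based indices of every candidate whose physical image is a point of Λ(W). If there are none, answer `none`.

Compute τ' = (5−√29)/2 = -0.1926, so π⊥(m,n) = m -0.1926·n.
[1] lift (-12,-6): star map gives -10.8445; window check -0.5 ≤ -10.8445 < 0.5 is false → out
[2] lift (-1,-7): star map gives 0.3481; window check -0.5 ≤ 0.3481 < 0.5 is true → IN Λ
[3] lift (-2,8): star map gives -3.5407; window check -0.5 ≤ -3.5407 < 0.5 is false → out
[4] lift (-7,1): star map gives -7.1926; window check -0.5 ≤ -7.1926 < 0.5 is false → out
[5] lift (0,2): star map gives -0.3852; window check -0.5 ≤ -0.3852 < 0.5 is true → IN Λ
[6] lift (1,5): star map gives 0.0371; window check -0.5 ≤ 0.0371 < 0.5 is true → IN Λ
[7] lift (0,0): star map gives 0.0000; window check -0.5 ≤ 0.0000 < 0.5 is true → IN Λ
[8] lift (-1,-3): star map gives -0.4223; window check -0.5 ≤ -0.4223 < 0.5 is true → IN Λ
[9] lift (1,7): star map gives -0.3481; window check -0.5 ≤ -0.3481 < 0.5 is true → IN Λ

2, 5, 6, 7, 8, 9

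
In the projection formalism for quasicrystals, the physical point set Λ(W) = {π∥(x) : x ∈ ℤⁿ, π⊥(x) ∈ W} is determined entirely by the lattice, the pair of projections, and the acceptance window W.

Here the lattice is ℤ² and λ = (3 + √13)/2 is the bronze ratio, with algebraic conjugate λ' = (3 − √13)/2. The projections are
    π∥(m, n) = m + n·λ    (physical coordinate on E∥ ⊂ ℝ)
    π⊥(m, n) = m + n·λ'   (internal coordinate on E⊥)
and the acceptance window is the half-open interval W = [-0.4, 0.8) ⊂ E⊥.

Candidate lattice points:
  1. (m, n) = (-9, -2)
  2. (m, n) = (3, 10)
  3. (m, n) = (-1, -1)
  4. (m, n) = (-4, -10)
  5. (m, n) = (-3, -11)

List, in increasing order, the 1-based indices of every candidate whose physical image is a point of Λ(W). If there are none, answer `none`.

2, 5

Numerically λ ≈ 3.3028 and λ' = −1/λ ≈ -0.3028.
[1] lift (-9,-2): star map gives -8.3944; window check -0.4 ≤ -8.3944 < 0.8 is false → out
[2] lift (3,10): star map gives -0.0278; window check -0.4 ≤ -0.0278 < 0.8 is true → IN Λ
[3] lift (-1,-1): star map gives -0.6972; window check -0.4 ≤ -0.6972 < 0.8 is false → out
[4] lift (-4,-10): star map gives -0.9722; window check -0.4 ≤ -0.9722 < 0.8 is false → out
[5] lift (-3,-11): star map gives 0.3305; window check -0.4 ≤ 0.3305 < 0.8 is true → IN Λ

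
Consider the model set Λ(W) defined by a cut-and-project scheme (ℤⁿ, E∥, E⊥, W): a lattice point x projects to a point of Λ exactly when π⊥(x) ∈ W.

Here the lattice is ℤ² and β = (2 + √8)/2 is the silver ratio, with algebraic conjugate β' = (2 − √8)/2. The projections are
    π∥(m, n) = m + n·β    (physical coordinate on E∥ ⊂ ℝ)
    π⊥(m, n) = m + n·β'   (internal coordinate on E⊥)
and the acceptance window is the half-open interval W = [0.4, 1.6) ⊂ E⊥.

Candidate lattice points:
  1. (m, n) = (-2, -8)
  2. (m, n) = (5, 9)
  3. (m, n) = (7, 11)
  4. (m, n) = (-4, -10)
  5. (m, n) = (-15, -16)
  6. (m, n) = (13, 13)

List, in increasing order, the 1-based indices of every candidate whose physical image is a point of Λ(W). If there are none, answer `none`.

Compute β' = (2−√8)/2 = -0.41421, so π⊥(m,n) = m -0.41421·n.
[1] lift (-2,-8): star map gives 1.31371; window check 0.4 ≤ 1.31371 < 1.6 is true → IN Λ
[2] lift (5,9): star map gives 1.27208; window check 0.4 ≤ 1.27208 < 1.6 is true → IN Λ
[3] lift (7,11): star map gives 2.44365; window check 0.4 ≤ 2.44365 < 1.6 is false → out
[4] lift (-4,-10): star map gives 0.14214; window check 0.4 ≤ 0.14214 < 1.6 is false → out
[5] lift (-15,-16): star map gives -8.37258; window check 0.4 ≤ -8.37258 < 1.6 is false → out
[6] lift (13,13): star map gives 7.61522; window check 0.4 ≤ 7.61522 < 1.6 is false → out

1, 2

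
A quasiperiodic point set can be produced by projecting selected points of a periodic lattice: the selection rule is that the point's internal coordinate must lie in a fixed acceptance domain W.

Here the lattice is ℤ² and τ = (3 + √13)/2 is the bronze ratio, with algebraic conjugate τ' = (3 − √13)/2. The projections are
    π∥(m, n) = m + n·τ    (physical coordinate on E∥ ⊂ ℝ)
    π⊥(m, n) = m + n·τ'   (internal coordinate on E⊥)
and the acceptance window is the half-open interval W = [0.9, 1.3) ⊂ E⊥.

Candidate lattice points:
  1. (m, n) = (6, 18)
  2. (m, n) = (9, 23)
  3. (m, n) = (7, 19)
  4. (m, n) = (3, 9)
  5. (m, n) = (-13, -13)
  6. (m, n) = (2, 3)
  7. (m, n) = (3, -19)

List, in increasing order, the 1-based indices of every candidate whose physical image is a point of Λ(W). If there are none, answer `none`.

Compute τ' = (3−√13)/2 = -0.30278, so π⊥(m,n) = m -0.30278·n.
#1 (6,18): internal coord 6 + (18)·τ' = +0.55004; +0.55004 ∉ [0.9, 1.3) → out
#2 (9,23): internal coord 9 + (23)·τ' = +2.03616; +2.03616 ∉ [0.9, 1.3) → out
#3 (7,19): internal coord 7 + (19)·τ' = +1.24726; +1.24726 ∈ [0.9, 1.3) → IN Λ
#4 (3,9): internal coord 3 + (9)·τ' = +0.27502; +0.27502 ∉ [0.9, 1.3) → out
#5 (-13,-13): internal coord -13 + (-13)·τ' = -9.06392; -9.06392 ∉ [0.9, 1.3) → out
#6 (2,3): internal coord 2 + (3)·τ' = +1.09167; +1.09167 ∈ [0.9, 1.3) → IN Λ
#7 (3,-19): internal coord 3 + (-19)·τ' = +8.75274; +8.75274 ∉ [0.9, 1.3) → out

3, 6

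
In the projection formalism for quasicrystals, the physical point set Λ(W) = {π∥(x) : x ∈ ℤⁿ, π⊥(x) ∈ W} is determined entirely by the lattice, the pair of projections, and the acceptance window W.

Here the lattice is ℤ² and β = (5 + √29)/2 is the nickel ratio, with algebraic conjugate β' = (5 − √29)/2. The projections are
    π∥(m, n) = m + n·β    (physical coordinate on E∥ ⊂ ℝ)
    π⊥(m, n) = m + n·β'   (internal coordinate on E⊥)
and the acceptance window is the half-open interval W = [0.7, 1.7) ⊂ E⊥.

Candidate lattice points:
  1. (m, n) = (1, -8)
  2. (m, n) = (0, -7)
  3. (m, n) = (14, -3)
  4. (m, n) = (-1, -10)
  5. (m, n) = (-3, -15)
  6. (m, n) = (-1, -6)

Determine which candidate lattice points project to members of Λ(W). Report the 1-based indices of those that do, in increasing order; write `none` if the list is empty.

β' = (5−√29)/2 ≈ -0.192582.
[1] lift (1,-8): star map gives 2.540659; window check 0.7 ≤ 2.540659 < 1.7 is false → out
[2] lift (0,-7): star map gives 1.348077; window check 0.7 ≤ 1.348077 < 1.7 is true → IN Λ
[3] lift (14,-3): star map gives 14.577747; window check 0.7 ≤ 14.577747 < 1.7 is false → out
[4] lift (-1,-10): star map gives 0.925824; window check 0.7 ≤ 0.925824 < 1.7 is true → IN Λ
[5] lift (-3,-15): star map gives -0.111264; window check 0.7 ≤ -0.111264 < 1.7 is false → out
[6] lift (-1,-6): star map gives 0.155494; window check 0.7 ≤ 0.155494 < 1.7 is false → out

2, 4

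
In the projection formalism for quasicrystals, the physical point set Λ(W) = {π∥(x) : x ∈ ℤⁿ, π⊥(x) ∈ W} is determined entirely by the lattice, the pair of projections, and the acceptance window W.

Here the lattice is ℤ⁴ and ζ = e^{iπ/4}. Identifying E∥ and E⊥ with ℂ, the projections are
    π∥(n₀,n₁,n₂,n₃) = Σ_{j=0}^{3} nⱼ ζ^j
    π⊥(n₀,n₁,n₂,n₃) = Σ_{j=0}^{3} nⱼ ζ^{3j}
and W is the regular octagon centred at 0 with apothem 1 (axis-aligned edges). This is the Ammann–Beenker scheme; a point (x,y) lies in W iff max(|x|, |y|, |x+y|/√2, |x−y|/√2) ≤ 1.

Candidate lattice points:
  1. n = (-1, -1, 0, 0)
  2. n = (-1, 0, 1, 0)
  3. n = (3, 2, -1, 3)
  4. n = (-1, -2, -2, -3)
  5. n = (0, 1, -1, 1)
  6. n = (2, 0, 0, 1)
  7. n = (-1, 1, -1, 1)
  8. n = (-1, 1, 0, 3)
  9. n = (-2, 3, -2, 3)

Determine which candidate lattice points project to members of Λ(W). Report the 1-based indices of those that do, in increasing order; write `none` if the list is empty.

1

With ζ = e^{iπ/4} the internal vectors are ζ^0,ζ^3,ζ^6,ζ^9.
candidate 1: n = (-1, -1, 0, 0) → π⊥ ≈ (-0.292893, -0.707107); max(|x|,|y|,|x±y|/√2) = 0.707107 ≤ 1 ⇒ ∈ W
candidate 2: n = (-1, 0, 1, 0) → π⊥ ≈ (-1.000000, -1.000000); max(|x|,|y|,|x±y|/√2) = 1.414214 > 1 ⇒ ∉ W
candidate 3: n = (3, 2, -1, 3) → π⊥ ≈ (+3.707107, +4.535534); max(|x|,|y|,|x±y|/√2) = 5.828427 > 1 ⇒ ∉ W
candidate 4: n = (-1, -2, -2, -3) → π⊥ ≈ (-1.707107, -1.535534); max(|x|,|y|,|x±y|/√2) = 2.292893 > 1 ⇒ ∉ W
candidate 5: n = (0, 1, -1, 1) → π⊥ ≈ (+0.000000, +2.414214); max(|x|,|y|,|x±y|/√2) = 2.414214 > 1 ⇒ ∉ W
candidate 6: n = (2, 0, 0, 1) → π⊥ ≈ (+2.707107, +0.707107); max(|x|,|y|,|x±y|/√2) = 2.707107 > 1 ⇒ ∉ W
candidate 7: n = (-1, 1, -1, 1) → π⊥ ≈ (-1.000000, +2.414214); max(|x|,|y|,|x±y|/√2) = 2.414214 > 1 ⇒ ∉ W
candidate 8: n = (-1, 1, 0, 3) → π⊥ ≈ (+0.414214, +2.828427); max(|x|,|y|,|x±y|/√2) = 2.828427 > 1 ⇒ ∉ W
candidate 9: n = (-2, 3, -2, 3) → π⊥ ≈ (-2.000000, +6.242641); max(|x|,|y|,|x±y|/√2) = 6.242641 > 1 ⇒ ∉ W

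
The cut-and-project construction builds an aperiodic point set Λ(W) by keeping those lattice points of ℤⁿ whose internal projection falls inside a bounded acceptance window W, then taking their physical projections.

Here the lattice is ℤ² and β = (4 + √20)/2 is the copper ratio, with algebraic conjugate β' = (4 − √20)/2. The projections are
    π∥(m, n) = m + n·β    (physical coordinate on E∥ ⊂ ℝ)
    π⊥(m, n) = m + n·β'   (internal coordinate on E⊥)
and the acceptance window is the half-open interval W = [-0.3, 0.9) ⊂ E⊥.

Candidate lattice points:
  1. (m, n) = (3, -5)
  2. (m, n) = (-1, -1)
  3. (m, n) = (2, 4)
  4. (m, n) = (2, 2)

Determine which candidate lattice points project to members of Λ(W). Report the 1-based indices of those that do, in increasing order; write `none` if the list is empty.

none

β' = (4−√20)/2 ≈ -0.2361.
[1] lift (3,-5): star map gives 4.1803; window check -0.3 ≤ 4.1803 < 0.9 is false → out
[2] lift (-1,-1): star map gives -0.7639; window check -0.3 ≤ -0.7639 < 0.9 is false → out
[3] lift (2,4): star map gives 1.0557; window check -0.3 ≤ 1.0557 < 0.9 is false → out
[4] lift (2,2): star map gives 1.5279; window check -0.3 ≤ 1.5279 < 0.9 is false → out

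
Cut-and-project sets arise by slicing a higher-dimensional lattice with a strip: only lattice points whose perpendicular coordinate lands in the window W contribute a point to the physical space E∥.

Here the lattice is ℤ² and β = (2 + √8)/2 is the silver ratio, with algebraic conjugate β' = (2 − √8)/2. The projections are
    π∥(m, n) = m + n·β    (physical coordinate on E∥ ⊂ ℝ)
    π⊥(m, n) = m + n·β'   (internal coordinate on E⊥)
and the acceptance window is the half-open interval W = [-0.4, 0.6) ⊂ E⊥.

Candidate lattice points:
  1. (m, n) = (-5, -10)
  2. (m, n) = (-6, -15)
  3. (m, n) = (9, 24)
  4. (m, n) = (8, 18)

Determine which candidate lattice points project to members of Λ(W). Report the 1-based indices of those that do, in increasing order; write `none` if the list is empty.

β' = (2−√8)/2 ≈ -0.41421.
[1] lift (-5,-10): star map gives -0.85786; window check -0.4 ≤ -0.85786 < 0.6 is false → out
[2] lift (-6,-15): star map gives 0.21320; window check -0.4 ≤ 0.21320 < 0.6 is true → IN Λ
[3] lift (9,24): star map gives -0.94113; window check -0.4 ≤ -0.94113 < 0.6 is false → out
[4] lift (8,18): star map gives 0.54416; window check -0.4 ≤ 0.54416 < 0.6 is true → IN Λ

2, 4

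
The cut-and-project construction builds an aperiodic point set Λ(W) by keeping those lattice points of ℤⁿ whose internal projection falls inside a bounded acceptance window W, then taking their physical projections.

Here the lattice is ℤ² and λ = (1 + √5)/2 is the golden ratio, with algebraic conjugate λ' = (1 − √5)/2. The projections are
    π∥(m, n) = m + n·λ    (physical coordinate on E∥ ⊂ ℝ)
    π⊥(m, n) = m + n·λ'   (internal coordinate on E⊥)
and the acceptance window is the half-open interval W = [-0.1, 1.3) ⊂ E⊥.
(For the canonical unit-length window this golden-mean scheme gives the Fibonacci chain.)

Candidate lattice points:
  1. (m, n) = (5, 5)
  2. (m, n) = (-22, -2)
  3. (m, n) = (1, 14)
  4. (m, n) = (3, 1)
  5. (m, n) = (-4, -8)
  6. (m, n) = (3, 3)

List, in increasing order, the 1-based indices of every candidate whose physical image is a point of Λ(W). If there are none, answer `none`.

Compute λ' = (1−√5)/2 = -0.618034, so π⊥(m,n) = m -0.618034·n.
[1] lift (5,5): star map gives 1.909830; window check -0.1 ≤ 1.909830 < 1.3 is false → out
[2] lift (-22,-2): star map gives -20.763932; window check -0.1 ≤ -20.763932 < 1.3 is false → out
[3] lift (1,14): star map gives -7.652476; window check -0.1 ≤ -7.652476 < 1.3 is false → out
[4] lift (3,1): star map gives 2.381966; window check -0.1 ≤ 2.381966 < 1.3 is false → out
[5] lift (-4,-8): star map gives 0.944272; window check -0.1 ≤ 0.944272 < 1.3 is true → IN Λ
[6] lift (3,3): star map gives 1.145898; window check -0.1 ≤ 1.145898 < 1.3 is true → IN Λ

5, 6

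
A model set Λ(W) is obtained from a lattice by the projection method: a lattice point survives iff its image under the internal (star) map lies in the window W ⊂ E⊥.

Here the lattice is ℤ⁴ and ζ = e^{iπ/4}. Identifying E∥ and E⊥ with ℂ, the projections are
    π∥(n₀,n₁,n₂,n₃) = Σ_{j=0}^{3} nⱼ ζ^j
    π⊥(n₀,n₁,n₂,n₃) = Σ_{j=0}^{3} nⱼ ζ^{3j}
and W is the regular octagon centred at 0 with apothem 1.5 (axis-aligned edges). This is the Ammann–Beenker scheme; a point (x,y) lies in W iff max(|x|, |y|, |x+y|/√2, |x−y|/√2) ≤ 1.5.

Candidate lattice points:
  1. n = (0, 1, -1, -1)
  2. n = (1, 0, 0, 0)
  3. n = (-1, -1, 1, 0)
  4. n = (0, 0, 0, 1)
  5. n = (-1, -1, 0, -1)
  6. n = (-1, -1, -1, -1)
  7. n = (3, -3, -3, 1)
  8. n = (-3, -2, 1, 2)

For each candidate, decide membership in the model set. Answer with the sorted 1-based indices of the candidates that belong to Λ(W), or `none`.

2, 4, 6, 8

π⊥(n) = n₀ + n₁ζ³ + n₂ζ⁶ + n₃ζ⁹ where ζ = e^{iπ/4}.
candidate 1: n = (0, 1, -1, -1) → π⊥ ≈ (-1.414214, +1.000000); max(|x|,|y|,|x±y|/√2) = 1.707107 > 1.5 ⇒ ∉ W
candidate 2: n = (1, 0, 0, 0) → π⊥ ≈ (+1.000000, +0.000000); max(|x|,|y|,|x±y|/√2) = 1.000000 ≤ 1.5 ⇒ ∈ W
candidate 3: n = (-1, -1, 1, 0) → π⊥ ≈ (-0.292893, -1.707107); max(|x|,|y|,|x±y|/√2) = 1.707107 > 1.5 ⇒ ∉ W
candidate 4: n = (0, 0, 0, 1) → π⊥ ≈ (+0.707107, +0.707107); max(|x|,|y|,|x±y|/√2) = 1.000000 ≤ 1.5 ⇒ ∈ W
candidate 5: n = (-1, -1, 0, -1) → π⊥ ≈ (-1.000000, -1.414214); max(|x|,|y|,|x±y|/√2) = 1.707107 > 1.5 ⇒ ∉ W
candidate 6: n = (-1, -1, -1, -1) → π⊥ ≈ (-1.000000, -0.414214); max(|x|,|y|,|x±y|/√2) = 1.000000 ≤ 1.5 ⇒ ∈ W
candidate 7: n = (3, -3, -3, 1) → π⊥ ≈ (+5.828427, +1.585786); max(|x|,|y|,|x±y|/√2) = 5.828427 > 1.5 ⇒ ∉ W
candidate 8: n = (-3, -2, 1, 2) → π⊥ ≈ (-0.171573, -1.000000); max(|x|,|y|,|x±y|/√2) = 1.000000 ≤ 1.5 ⇒ ∈ W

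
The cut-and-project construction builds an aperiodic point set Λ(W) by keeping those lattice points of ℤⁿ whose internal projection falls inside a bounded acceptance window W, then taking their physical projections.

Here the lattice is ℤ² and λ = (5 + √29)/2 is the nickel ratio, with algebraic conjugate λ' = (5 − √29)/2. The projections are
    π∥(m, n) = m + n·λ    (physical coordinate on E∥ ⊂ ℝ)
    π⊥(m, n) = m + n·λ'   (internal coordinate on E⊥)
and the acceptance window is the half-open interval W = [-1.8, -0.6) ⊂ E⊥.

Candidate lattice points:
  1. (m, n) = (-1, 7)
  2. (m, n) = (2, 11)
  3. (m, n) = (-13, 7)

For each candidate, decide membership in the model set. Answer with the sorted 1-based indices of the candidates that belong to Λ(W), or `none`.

none

Numerically λ ≈ 5.19258 and λ' = −1/λ ≈ -0.19258.
#1 (-1,7): internal coord -1 + (7)·λ' = -2.34808; -2.34808 ∉ [-1.8, -0.6) → out
#2 (2,11): internal coord 2 + (11)·λ' = -0.11841; -0.11841 ∉ [-1.8, -0.6) → out
#3 (-13,7): internal coord -13 + (7)·λ' = -14.34808; -14.34808 ∉ [-1.8, -0.6) → out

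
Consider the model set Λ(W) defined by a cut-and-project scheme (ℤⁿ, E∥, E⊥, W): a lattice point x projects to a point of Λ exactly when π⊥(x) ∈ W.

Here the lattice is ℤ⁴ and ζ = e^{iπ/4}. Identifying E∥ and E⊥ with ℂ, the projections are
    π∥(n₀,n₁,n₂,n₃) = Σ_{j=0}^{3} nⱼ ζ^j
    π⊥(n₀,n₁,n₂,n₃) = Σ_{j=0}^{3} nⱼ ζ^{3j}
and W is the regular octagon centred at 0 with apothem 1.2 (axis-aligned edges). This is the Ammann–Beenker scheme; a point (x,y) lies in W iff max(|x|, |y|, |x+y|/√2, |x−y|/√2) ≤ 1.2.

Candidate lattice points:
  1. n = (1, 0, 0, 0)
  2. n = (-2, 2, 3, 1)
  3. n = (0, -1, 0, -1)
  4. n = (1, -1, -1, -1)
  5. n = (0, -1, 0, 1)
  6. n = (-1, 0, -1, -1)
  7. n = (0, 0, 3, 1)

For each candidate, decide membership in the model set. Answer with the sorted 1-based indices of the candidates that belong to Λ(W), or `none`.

1, 4

Internal map: ζ^{3j} for j=0..3 gives (1,0), (−√2/2,√2/2), (0,−1), (√2/2,√2/2).
#1 (1, 0, 0, 0): internal (1.000000, 0.000000); octagon support 1.000000 vs apothem 1.2 → ∈ W
#2 (-2, 2, 3, 1): internal (-2.707107, -0.878680); octagon support 2.707107 vs apothem 1.2 → ∉ W
#3 (0, -1, 0, -1): internal (0.000000, -1.414214); octagon support 1.414214 vs apothem 1.2 → ∉ W
#4 (1, -1, -1, -1): internal (1.000000, -0.414214); octagon support 1.000000 vs apothem 1.2 → ∈ W
#5 (0, -1, 0, 1): internal (1.414214, 0.000000); octagon support 1.414214 vs apothem 1.2 → ∉ W
#6 (-1, 0, -1, -1): internal (-1.707107, 0.292893); octagon support 1.707107 vs apothem 1.2 → ∉ W
#7 (0, 0, 3, 1): internal (0.707107, -2.292893); octagon support 2.292893 vs apothem 1.2 → ∉ W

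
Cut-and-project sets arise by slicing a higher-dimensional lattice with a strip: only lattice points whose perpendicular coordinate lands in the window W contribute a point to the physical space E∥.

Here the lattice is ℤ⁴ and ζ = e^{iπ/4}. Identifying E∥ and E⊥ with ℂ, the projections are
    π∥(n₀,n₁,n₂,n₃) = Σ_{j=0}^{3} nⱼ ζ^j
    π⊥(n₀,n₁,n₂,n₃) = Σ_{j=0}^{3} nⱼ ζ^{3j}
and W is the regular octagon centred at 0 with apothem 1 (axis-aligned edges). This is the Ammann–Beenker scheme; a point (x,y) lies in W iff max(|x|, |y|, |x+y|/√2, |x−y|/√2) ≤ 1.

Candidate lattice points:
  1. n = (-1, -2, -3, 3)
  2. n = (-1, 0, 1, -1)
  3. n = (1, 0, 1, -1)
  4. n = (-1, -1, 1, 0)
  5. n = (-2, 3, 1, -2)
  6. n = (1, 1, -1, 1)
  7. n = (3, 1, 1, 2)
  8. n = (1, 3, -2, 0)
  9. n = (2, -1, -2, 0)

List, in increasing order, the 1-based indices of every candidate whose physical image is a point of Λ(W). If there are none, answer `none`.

Internal map: ζ^{3j} for j=0..3 gives (1,0), (−√2/2,√2/2), (0,−1), (√2/2,√2/2).
#1 (-1, -2, -3, 3): internal (2.5355, 3.7071); octagon support 4.4142 vs apothem 1 → ∉ W
#2 (-1, 0, 1, -1): internal (-1.7071, -1.7071); octagon support 2.4142 vs apothem 1 → ∉ W
#3 (1, 0, 1, -1): internal (0.2929, -1.7071); octagon support 1.7071 vs apothem 1 → ∉ W
#4 (-1, -1, 1, 0): internal (-0.2929, -1.7071); octagon support 1.7071 vs apothem 1 → ∉ W
#5 (-2, 3, 1, -2): internal (-5.5355, -0.2929); octagon support 5.5355 vs apothem 1 → ∉ W
#6 (1, 1, -1, 1): internal (1.0000, 2.4142); octagon support 2.4142 vs apothem 1 → ∉ W
#7 (3, 1, 1, 2): internal (3.7071, 1.1213); octagon support 3.7071 vs apothem 1 → ∉ W
#8 (1, 3, -2, 0): internal (-1.1213, 4.1213); octagon support 4.1213 vs apothem 1 → ∉ W
#9 (2, -1, -2, 0): internal (2.7071, 1.2929); octagon support 2.8284 vs apothem 1 → ∉ W

none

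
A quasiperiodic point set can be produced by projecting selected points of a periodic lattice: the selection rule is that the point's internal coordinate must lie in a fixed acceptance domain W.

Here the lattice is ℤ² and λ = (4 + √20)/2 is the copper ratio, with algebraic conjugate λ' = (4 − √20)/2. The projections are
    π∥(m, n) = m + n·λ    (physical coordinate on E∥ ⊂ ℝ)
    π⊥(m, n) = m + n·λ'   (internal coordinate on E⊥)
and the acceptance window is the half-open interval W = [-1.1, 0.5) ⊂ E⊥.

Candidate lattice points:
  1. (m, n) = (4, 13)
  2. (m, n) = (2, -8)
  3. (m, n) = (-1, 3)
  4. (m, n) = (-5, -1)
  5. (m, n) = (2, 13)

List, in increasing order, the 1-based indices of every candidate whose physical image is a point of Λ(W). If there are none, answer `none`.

Compute λ' = (4−√20)/2 = -0.2361, so π⊥(m,n) = m -0.2361·n.
[1] lift (4,13): star map gives 0.9311; window check -1.1 ≤ 0.9311 < 0.5 is false → out
[2] lift (2,-8): star map gives 3.8885; window check -1.1 ≤ 3.8885 < 0.5 is false → out
[3] lift (-1,3): star map gives -1.7082; window check -1.1 ≤ -1.7082 < 0.5 is false → out
[4] lift (-5,-1): star map gives -4.7639; window check -1.1 ≤ -4.7639 < 0.5 is false → out
[5] lift (2,13): star map gives -1.0689; window check -1.1 ≤ -1.0689 < 0.5 is true → IN Λ

5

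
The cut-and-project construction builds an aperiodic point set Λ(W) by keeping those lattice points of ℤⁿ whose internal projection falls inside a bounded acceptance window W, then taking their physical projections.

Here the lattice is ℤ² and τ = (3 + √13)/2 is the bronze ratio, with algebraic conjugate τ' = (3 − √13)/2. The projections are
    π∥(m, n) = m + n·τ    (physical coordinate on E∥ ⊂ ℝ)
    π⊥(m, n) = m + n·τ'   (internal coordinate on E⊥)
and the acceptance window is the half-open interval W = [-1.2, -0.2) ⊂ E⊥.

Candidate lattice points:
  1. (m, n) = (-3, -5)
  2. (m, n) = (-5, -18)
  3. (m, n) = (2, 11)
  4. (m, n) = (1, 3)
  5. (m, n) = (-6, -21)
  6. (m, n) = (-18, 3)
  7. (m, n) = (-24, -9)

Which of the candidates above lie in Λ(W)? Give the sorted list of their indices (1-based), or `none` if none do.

none

Compute τ' = (3−√13)/2 = -0.302776, so π⊥(m,n) = m -0.302776·n.
candidate 1: (m,n)=(-3,-5) → π∥ = -3-5·τ ≈ -19.513878, π⊥ = -3-5·τ' ≈ -1.486122 ∉ [-1.2, -0.2) ⇒ out
candidate 2: (m,n)=(-5,-18) → π∥ = -5-18·τ ≈ -64.449961, π⊥ = -5-18·τ' ≈ 0.449961 ∉ [-1.2, -0.2) ⇒ out
candidate 3: (m,n)=(2,11) → π∥ = 2+11·τ ≈ 38.330532, π⊥ = 2+11·τ' ≈ -1.330532 ∉ [-1.2, -0.2) ⇒ out
candidate 4: (m,n)=(1,3) → π∥ = 1+3·τ ≈ 10.908327, π⊥ = 1+3·τ' ≈ 0.091673 ∉ [-1.2, -0.2) ⇒ out
candidate 5: (m,n)=(-6,-21) → π∥ = -6-21·τ ≈ -75.358288, π⊥ = -6-21·τ' ≈ 0.358288 ∉ [-1.2, -0.2) ⇒ out
candidate 6: (m,n)=(-18,3) → π∥ = -18+3·τ ≈ -8.091673, π⊥ = -18+3·τ' ≈ -18.908327 ∉ [-1.2, -0.2) ⇒ out
candidate 7: (m,n)=(-24,-9) → π∥ = -24-9·τ ≈ -53.724981, π⊥ = -24-9·τ' ≈ -21.275019 ∉ [-1.2, -0.2) ⇒ out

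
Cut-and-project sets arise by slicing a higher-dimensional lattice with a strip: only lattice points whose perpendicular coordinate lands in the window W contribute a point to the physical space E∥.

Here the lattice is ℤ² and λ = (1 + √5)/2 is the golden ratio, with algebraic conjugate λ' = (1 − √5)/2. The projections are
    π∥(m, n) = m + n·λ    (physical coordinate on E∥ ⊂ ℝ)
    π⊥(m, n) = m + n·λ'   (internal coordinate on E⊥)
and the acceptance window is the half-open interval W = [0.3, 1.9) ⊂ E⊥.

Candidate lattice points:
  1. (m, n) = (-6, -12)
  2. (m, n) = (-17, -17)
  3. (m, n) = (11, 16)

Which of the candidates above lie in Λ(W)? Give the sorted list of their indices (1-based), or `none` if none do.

Numerically λ ≈ 1.61803 and λ' = −1/λ ≈ -0.61803.
#1 (-6,-12): internal coord -6 + (-12)·λ' = +1.41641; +1.41641 ∈ [0.3, 1.9) → IN Λ
#2 (-17,-17): internal coord -17 + (-17)·λ' = -6.49342; -6.49342 ∉ [0.3, 1.9) → out
#3 (11,16): internal coord 11 + (16)·λ' = +1.11146; +1.11146 ∈ [0.3, 1.9) → IN Λ

1, 3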